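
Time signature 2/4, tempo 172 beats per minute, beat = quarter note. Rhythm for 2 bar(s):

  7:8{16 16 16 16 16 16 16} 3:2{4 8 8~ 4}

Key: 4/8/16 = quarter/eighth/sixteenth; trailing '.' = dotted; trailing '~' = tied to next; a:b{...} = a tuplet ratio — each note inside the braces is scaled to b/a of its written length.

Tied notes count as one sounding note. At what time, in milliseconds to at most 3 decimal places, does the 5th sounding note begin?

1. 0.0ms @ 0 + 99.668ms (2/7)
2. 99.668ms @ 2/7 + 99.668ms (2/7)
3. 199.336ms @ 4/7 + 99.668ms (2/7)
4. 299.003ms @ 6/7 + 99.668ms (2/7)
5. 398.671ms @ 8/7 + 99.668ms (2/7)
6. 498.339ms @ 10/7 + 99.668ms (2/7)
7. 598.007ms @ 12/7 + 99.668ms (2/7)
8. 697.674ms @ 2 + 232.558ms (2/3)
9. 930.233ms @ 8/3 + 116.279ms (1/3)
10. 1046.512ms @ 3 + 348.837ms (1)

note 5 onset = 8/7b = 398.671ms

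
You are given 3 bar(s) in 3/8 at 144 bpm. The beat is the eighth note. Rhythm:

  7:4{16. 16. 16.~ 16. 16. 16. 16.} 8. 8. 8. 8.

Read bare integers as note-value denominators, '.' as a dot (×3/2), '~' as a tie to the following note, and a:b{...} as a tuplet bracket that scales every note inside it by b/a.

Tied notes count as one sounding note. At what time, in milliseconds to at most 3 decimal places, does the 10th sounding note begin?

note 10 onset = 15/2b = 3125.0ms

1. 0.0ms @ 0 + 178.571ms (3/7)
2. 178.571ms @ 3/7 + 178.571ms (3/7)
3. 357.143ms @ 6/7 + 357.143ms (6/7)
4. 714.286ms @ 12/7 + 178.571ms (3/7)
5. 892.857ms @ 15/7 + 178.571ms (3/7)
6. 1071.429ms @ 18/7 + 178.571ms (3/7)
7. 1250.0ms @ 3 + 625.0ms (3/2)
8. 1875.0ms @ 9/2 + 625.0ms (3/2)
9. 2500.0ms @ 6 + 625.0ms (3/2)
10. 3125.0ms @ 15/2 + 625.0ms (3/2)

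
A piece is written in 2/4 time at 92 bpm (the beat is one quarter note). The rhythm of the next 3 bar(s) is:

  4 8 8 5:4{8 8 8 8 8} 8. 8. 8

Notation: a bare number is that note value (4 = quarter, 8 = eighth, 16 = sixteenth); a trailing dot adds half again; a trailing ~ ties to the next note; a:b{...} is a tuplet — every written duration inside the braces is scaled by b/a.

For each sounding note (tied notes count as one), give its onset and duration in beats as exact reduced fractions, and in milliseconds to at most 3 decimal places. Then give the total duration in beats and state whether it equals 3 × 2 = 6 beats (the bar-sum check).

1) 0.0ms=0b +652.174ms=1b
2) 652.174ms=1b +326.087ms=1/2b
3) 978.261ms=3/2b +326.087ms=1/2b
4) 1304.348ms=2b +260.87ms=2/5b
5) 1565.217ms=12/5b +260.87ms=2/5b
6) 1826.087ms=14/5b +260.87ms=2/5b
7) 2086.957ms=16/5b +260.87ms=2/5b
8) 2347.826ms=18/5b +260.87ms=2/5b
9) 2608.696ms=4b +489.13ms=3/4b
10) 3097.826ms=19/4b +489.13ms=3/4b
11) 3586.957ms=11/2b +326.087ms=1/2b
Σ=6b of 6 (92bpm 2/4) — PASS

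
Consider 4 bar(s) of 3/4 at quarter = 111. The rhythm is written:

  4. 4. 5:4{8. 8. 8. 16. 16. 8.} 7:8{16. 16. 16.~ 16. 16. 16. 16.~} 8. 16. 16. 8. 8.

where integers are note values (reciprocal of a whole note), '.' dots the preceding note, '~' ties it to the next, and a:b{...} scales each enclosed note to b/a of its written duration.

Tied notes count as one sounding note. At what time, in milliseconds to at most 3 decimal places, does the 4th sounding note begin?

1. 0.0ms @ 0 + 810.811ms (3/2)
2. 810.811ms @ 3/2 + 810.811ms (3/2)
3. 1621.622ms @ 3 + 324.324ms (3/5)
4. 1945.946ms @ 18/5 + 324.324ms (3/5)
5. 2270.27ms @ 21/5 + 324.324ms (3/5)
6. 2594.595ms @ 24/5 + 162.162ms (3/10)
7. 2756.757ms @ 51/10 + 162.162ms (3/10)
8. 2918.919ms @ 27/5 + 324.324ms (3/5)
9. 3243.243ms @ 6 + 231.66ms (3/7)
10. 3474.903ms @ 45/7 + 231.66ms (3/7)
11. 3706.564ms @ 48/7 + 463.32ms (6/7)
12. 4169.884ms @ 54/7 + 231.66ms (3/7)
13. 4401.544ms @ 57/7 + 231.66ms (3/7)
14. 4633.205ms @ 60/7 + 637.066ms (33/28)
15. 5270.27ms @ 39/4 + 202.703ms (3/8)
16. 5472.973ms @ 81/8 + 202.703ms (3/8)
17. 5675.676ms @ 21/2 + 405.405ms (3/4)
18. 6081.081ms @ 45/4 + 405.405ms (3/4)

note 4 onset = 18/5b = 1945.946ms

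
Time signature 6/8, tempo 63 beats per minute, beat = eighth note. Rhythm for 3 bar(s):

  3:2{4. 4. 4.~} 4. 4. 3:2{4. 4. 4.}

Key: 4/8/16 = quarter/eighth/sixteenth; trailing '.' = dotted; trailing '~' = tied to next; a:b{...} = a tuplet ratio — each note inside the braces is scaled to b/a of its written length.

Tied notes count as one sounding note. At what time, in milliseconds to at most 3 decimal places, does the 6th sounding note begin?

1. 0.0ms @ 0 + 1904.762ms (2)
2. 1904.762ms @ 2 + 1904.762ms (2)
3. 3809.524ms @ 4 + 4761.905ms (5)
4. 8571.429ms @ 9 + 2857.143ms (3)
5. 11428.571ms @ 12 + 1904.762ms (2)
6. 13333.333ms @ 14 + 1904.762ms (2)
7. 15238.095ms @ 16 + 1904.762ms (2)

note 6 onset = 14b = 13333.333ms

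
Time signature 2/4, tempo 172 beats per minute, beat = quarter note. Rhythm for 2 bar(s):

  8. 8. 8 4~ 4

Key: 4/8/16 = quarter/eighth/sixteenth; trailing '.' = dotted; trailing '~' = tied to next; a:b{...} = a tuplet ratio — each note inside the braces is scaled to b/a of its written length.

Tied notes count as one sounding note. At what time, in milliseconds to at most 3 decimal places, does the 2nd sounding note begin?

1. 0.0ms @ 0 + 261.628ms (3/4)
2. 261.628ms @ 3/4 + 261.628ms (3/4)
3. 523.256ms @ 3/2 + 174.419ms (1/2)
4. 697.674ms @ 2 + 697.674ms (2)

note 2 onset = 3/4b = 261.628ms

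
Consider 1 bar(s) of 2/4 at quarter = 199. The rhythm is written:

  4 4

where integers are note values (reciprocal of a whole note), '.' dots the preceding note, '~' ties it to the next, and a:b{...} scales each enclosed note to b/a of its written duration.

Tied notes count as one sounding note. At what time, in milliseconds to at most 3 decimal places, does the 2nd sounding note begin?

1. 0.0ms @ 0 + 301.508ms (1)
2. 301.508ms @ 1 + 301.508ms (1)

note 2 onset = 1b = 301.508ms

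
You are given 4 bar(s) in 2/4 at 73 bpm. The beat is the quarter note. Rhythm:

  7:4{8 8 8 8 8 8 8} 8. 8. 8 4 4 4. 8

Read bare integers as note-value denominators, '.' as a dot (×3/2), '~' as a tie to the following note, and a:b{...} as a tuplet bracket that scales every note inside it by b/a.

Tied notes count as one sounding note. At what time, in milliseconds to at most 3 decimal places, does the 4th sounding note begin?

1. 0.0ms @ 0 + 234.834ms (2/7)
2. 234.834ms @ 2/7 + 234.834ms (2/7)
3. 469.667ms @ 4/7 + 234.834ms (2/7)
4. 704.501ms @ 6/7 + 234.834ms (2/7)
5. 939.335ms @ 8/7 + 234.834ms (2/7)
6. 1174.168ms @ 10/7 + 234.834ms (2/7)
7. 1409.002ms @ 12/7 + 234.834ms (2/7)
8. 1643.836ms @ 2 + 616.438ms (3/4)
9. 2260.274ms @ 11/4 + 616.438ms (3/4)
10. 2876.712ms @ 7/2 + 410.959ms (1/2)
11. 3287.671ms @ 4 + 821.918ms (1)
12. 4109.589ms @ 5 + 821.918ms (1)
13. 4931.507ms @ 6 + 1232.877ms (3/2)
14. 6164.384ms @ 15/2 + 410.959ms (1/2)

note 4 onset = 6/7b = 704.501ms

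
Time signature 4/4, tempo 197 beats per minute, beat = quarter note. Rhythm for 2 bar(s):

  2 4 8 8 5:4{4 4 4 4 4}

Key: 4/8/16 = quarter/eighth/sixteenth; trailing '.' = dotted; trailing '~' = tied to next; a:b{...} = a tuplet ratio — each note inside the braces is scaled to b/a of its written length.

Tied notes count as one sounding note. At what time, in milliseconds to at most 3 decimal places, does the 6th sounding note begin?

note 6 onset = 24/5b = 1461.929ms

1. 0.0ms @ 0 + 609.137ms (2)
2. 609.137ms @ 2 + 304.569ms (1)
3. 913.706ms @ 3 + 152.284ms (1/2)
4. 1065.99ms @ 7/2 + 152.284ms (1/2)
5. 1218.274ms @ 4 + 243.655ms (4/5)
6. 1461.929ms @ 24/5 + 243.655ms (4/5)
7. 1705.584ms @ 28/5 + 243.655ms (4/5)
8. 1949.239ms @ 32/5 + 243.655ms (4/5)
9. 2192.893ms @ 36/5 + 243.655ms (4/5)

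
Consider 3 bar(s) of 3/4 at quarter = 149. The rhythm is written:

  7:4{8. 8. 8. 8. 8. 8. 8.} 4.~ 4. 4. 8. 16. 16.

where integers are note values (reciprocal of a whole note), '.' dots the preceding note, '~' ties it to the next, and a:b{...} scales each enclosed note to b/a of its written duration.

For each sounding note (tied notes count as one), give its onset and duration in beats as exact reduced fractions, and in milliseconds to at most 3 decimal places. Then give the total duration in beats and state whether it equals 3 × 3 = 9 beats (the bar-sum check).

1) 0.0ms=0b +172.579ms=3/7b
2) 172.579ms=3/7b +172.579ms=3/7b
3) 345.158ms=6/7b +172.579ms=3/7b
4) 517.737ms=9/7b +172.579ms=3/7b
5) 690.316ms=12/7b +172.579ms=3/7b
6) 862.895ms=15/7b +172.579ms=3/7b
7) 1035.475ms=18/7b +172.579ms=3/7b
8) 1208.054ms=3b +1208.054ms=3b
9) 2416.107ms=6b +604.027ms=3/2b
10) 3020.134ms=15/2b +302.013ms=3/4b
11) 3322.148ms=33/4b +151.007ms=3/8b
12) 3473.154ms=69/8b +151.007ms=3/8b
Σ=9b of 9 (149bpm 3/4) — PASS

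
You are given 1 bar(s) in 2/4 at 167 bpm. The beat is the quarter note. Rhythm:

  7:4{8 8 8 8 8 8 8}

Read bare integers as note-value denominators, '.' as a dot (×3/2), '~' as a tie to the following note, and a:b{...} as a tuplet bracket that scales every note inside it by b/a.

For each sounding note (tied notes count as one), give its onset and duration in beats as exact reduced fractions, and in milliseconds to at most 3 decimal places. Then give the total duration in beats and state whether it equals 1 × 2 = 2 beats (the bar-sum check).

1) 0.0ms=0b +102.652ms=2/7b
2) 102.652ms=2/7b +102.652ms=2/7b
3) 205.304ms=4/7b +102.652ms=2/7b
4) 307.956ms=6/7b +102.652ms=2/7b
5) 410.607ms=8/7b +102.652ms=2/7b
6) 513.259ms=10/7b +102.652ms=2/7b
7) 615.911ms=12/7b +102.652ms=2/7b
Σ=2b of 2 (167bpm 2/4) — PASS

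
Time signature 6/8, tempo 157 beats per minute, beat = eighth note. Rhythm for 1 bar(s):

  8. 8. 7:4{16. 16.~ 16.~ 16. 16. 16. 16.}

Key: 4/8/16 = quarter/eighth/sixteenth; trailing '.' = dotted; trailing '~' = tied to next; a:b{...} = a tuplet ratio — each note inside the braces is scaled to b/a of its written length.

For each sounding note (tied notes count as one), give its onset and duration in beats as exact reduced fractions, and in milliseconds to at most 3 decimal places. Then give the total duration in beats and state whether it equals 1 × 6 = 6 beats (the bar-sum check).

1) 0.0ms=0b +573.248ms=3/2b
2) 573.248ms=3/2b +573.248ms=3/2b
3) 1146.497ms=3b +163.785ms=3/7b
4) 1310.282ms=24/7b +491.356ms=9/7b
5) 1801.638ms=33/7b +163.785ms=3/7b
6) 1965.423ms=36/7b +163.785ms=3/7b
7) 2129.208ms=39/7b +163.785ms=3/7b
Σ=6b of 6 (157bpm 6/8) — PASS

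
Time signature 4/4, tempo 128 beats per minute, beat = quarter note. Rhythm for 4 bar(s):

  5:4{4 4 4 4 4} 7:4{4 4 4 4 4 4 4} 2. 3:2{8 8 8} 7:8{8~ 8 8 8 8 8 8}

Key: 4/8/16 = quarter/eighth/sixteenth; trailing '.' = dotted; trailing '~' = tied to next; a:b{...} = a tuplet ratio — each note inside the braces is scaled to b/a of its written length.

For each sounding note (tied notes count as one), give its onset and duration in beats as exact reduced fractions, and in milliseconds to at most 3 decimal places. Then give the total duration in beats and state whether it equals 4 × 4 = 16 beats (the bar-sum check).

1) 0.0ms=0b +375.0ms=4/5b
2) 375.0ms=4/5b +375.0ms=4/5b
3) 750.0ms=8/5b +375.0ms=4/5b
4) 1125.0ms=12/5b +375.0ms=4/5b
5) 1500.0ms=16/5b +375.0ms=4/5b
6) 1875.0ms=4b +267.857ms=4/7b
7) 2142.857ms=32/7b +267.857ms=4/7b
8) 2410.714ms=36/7b +267.857ms=4/7b
9) 2678.571ms=40/7b +267.857ms=4/7b
10) 2946.429ms=44/7b +267.857ms=4/7b
11) 3214.286ms=48/7b +267.857ms=4/7b
12) 3482.143ms=52/7b +267.857ms=4/7b
13) 3750.0ms=8b +1406.25ms=3b
14) 5156.25ms=11b +156.25ms=1/3b
15) 5312.5ms=34/3b +156.25ms=1/3b
16) 5468.75ms=35/3b +156.25ms=1/3b
17) 5625.0ms=12b +535.714ms=8/7b
18) 6160.714ms=92/7b +267.857ms=4/7b
19) 6428.571ms=96/7b +267.857ms=4/7b
20) 6696.429ms=100/7b +267.857ms=4/7b
21) 6964.286ms=104/7b +267.857ms=4/7b
22) 7232.143ms=108/7b +267.857ms=4/7b
Σ=16b of 16 (128bpm 4/4) — PASS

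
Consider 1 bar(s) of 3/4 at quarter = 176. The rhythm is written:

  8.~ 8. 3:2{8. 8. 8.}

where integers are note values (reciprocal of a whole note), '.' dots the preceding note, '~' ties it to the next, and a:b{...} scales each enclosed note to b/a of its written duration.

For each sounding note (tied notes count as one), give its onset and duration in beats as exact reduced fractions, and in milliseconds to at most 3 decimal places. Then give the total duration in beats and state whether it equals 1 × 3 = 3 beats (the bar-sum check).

1) 0.0ms=0b +511.364ms=3/2b
2) 511.364ms=3/2b +170.455ms=1/2b
3) 681.818ms=2b +170.455ms=1/2b
4) 852.273ms=5/2b +170.455ms=1/2b
Σ=3b of 3 (176bpm 3/4) — PASS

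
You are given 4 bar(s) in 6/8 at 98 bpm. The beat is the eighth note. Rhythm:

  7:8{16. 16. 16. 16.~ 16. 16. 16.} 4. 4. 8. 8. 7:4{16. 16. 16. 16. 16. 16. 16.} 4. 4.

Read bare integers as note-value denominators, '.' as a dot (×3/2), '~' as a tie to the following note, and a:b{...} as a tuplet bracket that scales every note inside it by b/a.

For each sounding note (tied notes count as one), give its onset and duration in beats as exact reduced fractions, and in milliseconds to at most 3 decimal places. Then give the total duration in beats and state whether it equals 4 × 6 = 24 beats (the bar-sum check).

1) 0.0ms=0b +524.781ms=6/7b
2) 524.781ms=6/7b +524.781ms=6/7b
3) 1049.563ms=12/7b +524.781ms=6/7b
4) 1574.344ms=18/7b +1049.563ms=12/7b
5) 2623.907ms=30/7b +524.781ms=6/7b
6) 3148.688ms=36/7b +524.781ms=6/7b
7) 3673.469ms=6b +1836.735ms=3b
8) 5510.204ms=9b +1836.735ms=3b
9) 7346.939ms=12b +918.367ms=3/2b
10) 8265.306ms=27/2b +918.367ms=3/2b
11) 9183.673ms=15b +262.391ms=3/7b
12) 9446.064ms=108/7b +262.391ms=3/7b
13) 9708.455ms=111/7b +262.391ms=3/7b
14) 9970.845ms=114/7b +262.391ms=3/7b
15) 10233.236ms=117/7b +262.391ms=3/7b
16) 10495.627ms=120/7b +262.391ms=3/7b
17) 10758.017ms=123/7b +262.391ms=3/7b
18) 11020.408ms=18b +1836.735ms=3b
19) 12857.143ms=21b +1836.735ms=3b
Σ=24b of 24 (98bpm 6/8) — PASS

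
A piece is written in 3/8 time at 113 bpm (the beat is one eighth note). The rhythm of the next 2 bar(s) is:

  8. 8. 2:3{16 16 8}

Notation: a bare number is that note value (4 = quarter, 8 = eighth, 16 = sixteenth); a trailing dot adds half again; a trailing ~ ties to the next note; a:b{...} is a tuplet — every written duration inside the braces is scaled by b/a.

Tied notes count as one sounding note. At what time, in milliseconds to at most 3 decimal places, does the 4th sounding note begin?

1. 0.0ms @ 0 + 796.46ms (3/2)
2. 796.46ms @ 3/2 + 796.46ms (3/2)
3. 1592.92ms @ 3 + 398.23ms (3/4)
4. 1991.15ms @ 15/4 + 398.23ms (3/4)
5. 2389.381ms @ 9/2 + 796.46ms (3/2)

note 4 onset = 15/4b = 1991.15ms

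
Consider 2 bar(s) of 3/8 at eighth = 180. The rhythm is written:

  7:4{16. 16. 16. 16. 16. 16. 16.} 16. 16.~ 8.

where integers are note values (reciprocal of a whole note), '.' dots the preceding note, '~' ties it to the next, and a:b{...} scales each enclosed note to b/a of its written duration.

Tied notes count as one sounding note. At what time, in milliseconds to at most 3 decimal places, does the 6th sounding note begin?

1. 0.0ms @ 0 + 142.857ms (3/7)
2. 142.857ms @ 3/7 + 142.857ms (3/7)
3. 285.714ms @ 6/7 + 142.857ms (3/7)
4. 428.571ms @ 9/7 + 142.857ms (3/7)
5. 571.429ms @ 12/7 + 142.857ms (3/7)
6. 714.286ms @ 15/7 + 142.857ms (3/7)
7. 857.143ms @ 18/7 + 142.857ms (3/7)
8. 1000.0ms @ 3 + 250.0ms (3/4)
9. 1250.0ms @ 15/4 + 750.0ms (9/4)

note 6 onset = 15/7b = 714.286ms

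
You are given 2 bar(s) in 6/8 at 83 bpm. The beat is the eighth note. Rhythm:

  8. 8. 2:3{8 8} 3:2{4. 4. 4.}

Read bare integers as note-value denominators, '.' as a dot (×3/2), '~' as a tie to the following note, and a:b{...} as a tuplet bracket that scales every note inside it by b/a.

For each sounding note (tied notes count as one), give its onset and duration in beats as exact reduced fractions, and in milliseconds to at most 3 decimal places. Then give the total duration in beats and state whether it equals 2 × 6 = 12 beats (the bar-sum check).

1) 0.0ms=0b +1084.337ms=3/2b
2) 1084.337ms=3/2b +1084.337ms=3/2b
3) 2168.675ms=3b +1084.337ms=3/2b
4) 3253.012ms=9/2b +1084.337ms=3/2b
5) 4337.349ms=6b +1445.783ms=2b
6) 5783.133ms=8b +1445.783ms=2b
7) 7228.916ms=10b +1445.783ms=2b
Σ=12b of 12 (83bpm 6/8) — PASS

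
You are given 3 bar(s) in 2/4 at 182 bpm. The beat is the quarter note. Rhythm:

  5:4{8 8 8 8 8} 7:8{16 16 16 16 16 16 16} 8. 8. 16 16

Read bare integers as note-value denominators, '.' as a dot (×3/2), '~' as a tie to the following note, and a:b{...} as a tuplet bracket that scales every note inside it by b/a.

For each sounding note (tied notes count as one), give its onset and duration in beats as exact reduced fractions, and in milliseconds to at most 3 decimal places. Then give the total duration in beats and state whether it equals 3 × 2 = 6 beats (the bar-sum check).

1) 0.0ms=0b +131.868ms=2/5b
2) 131.868ms=2/5b +131.868ms=2/5b
3) 263.736ms=4/5b +131.868ms=2/5b
4) 395.604ms=6/5b +131.868ms=2/5b
5) 527.473ms=8/5b +131.868ms=2/5b
6) 659.341ms=2b +94.192ms=2/7b
7) 753.532ms=16/7b +94.192ms=2/7b
8) 847.724ms=18/7b +94.192ms=2/7b
9) 941.915ms=20/7b +94.192ms=2/7b
10) 1036.107ms=22/7b +94.192ms=2/7b
11) 1130.298ms=24/7b +94.192ms=2/7b
12) 1224.49ms=26/7b +94.192ms=2/7b
13) 1318.681ms=4b +247.253ms=3/4b
14) 1565.934ms=19/4b +247.253ms=3/4b
15) 1813.187ms=11/2b +82.418ms=1/4b
16) 1895.604ms=23/4b +82.418ms=1/4b
Σ=6b of 6 (182bpm 2/4) — PASS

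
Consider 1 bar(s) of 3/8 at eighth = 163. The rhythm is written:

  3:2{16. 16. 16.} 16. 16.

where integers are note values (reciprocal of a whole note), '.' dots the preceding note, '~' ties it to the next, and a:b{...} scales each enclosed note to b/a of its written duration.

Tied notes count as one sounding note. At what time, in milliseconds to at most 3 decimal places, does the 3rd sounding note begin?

note 3 onset = 1b = 368.098ms

1. 0.0ms @ 0 + 184.049ms (1/2)
2. 184.049ms @ 1/2 + 184.049ms (1/2)
3. 368.098ms @ 1 + 184.049ms (1/2)
4. 552.147ms @ 3/2 + 276.074ms (3/4)
5. 828.221ms @ 9/4 + 276.074ms (3/4)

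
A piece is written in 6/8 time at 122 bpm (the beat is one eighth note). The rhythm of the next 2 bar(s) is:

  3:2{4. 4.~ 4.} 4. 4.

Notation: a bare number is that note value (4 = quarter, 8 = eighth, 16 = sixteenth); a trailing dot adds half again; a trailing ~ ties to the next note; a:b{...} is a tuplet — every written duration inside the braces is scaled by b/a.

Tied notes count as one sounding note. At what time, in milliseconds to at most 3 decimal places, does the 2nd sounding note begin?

note 2 onset = 2b = 983.607ms

1. 0.0ms @ 0 + 983.607ms (2)
2. 983.607ms @ 2 + 1967.213ms (4)
3. 2950.82ms @ 6 + 1475.41ms (3)
4. 4426.23ms @ 9 + 1475.41ms (3)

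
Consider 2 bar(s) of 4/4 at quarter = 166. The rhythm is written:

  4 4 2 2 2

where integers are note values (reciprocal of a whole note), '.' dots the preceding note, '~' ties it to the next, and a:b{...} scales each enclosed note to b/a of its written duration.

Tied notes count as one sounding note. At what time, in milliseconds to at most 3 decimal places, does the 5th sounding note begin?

1. 0.0ms @ 0 + 361.446ms (1)
2. 361.446ms @ 1 + 361.446ms (1)
3. 722.892ms @ 2 + 722.892ms (2)
4. 1445.783ms @ 4 + 722.892ms (2)
5. 2168.675ms @ 6 + 722.892ms (2)

note 5 onset = 6b = 2168.675ms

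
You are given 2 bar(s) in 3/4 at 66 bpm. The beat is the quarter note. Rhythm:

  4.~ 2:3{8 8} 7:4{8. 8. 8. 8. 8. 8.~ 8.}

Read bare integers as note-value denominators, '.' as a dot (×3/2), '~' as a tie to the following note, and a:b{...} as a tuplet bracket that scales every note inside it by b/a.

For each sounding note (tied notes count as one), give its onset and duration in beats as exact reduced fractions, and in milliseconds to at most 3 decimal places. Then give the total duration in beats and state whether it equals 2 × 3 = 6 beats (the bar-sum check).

1) 0.0ms=0b +2045.455ms=9/4b
2) 2045.455ms=9/4b +681.818ms=3/4b
3) 2727.273ms=3b +389.61ms=3/7b
4) 3116.883ms=24/7b +389.61ms=3/7b
5) 3506.494ms=27/7b +389.61ms=3/7b
6) 3896.104ms=30/7b +389.61ms=3/7b
7) 4285.714ms=33/7b +389.61ms=3/7b
8) 4675.325ms=36/7b +779.221ms=6/7b
Σ=6b of 6 (66bpm 3/4) — PASS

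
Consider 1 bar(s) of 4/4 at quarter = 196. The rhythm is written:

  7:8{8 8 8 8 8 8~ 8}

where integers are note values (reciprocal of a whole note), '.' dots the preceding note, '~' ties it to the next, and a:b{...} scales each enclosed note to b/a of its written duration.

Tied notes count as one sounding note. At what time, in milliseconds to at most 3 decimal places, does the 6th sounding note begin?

1. 0.0ms @ 0 + 174.927ms (4/7)
2. 174.927ms @ 4/7 + 174.927ms (4/7)
3. 349.854ms @ 8/7 + 174.927ms (4/7)
4. 524.781ms @ 12/7 + 174.927ms (4/7)
5. 699.708ms @ 16/7 + 174.927ms (4/7)
6. 874.636ms @ 20/7 + 349.854ms (8/7)

note 6 onset = 20/7b = 874.636ms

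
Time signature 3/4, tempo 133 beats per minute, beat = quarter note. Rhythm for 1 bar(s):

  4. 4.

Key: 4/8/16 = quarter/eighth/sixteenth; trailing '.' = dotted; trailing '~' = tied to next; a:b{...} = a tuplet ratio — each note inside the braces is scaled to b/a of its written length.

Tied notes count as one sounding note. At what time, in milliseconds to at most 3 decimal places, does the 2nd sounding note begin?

note 2 onset = 3/2b = 676.692ms

1. 0.0ms @ 0 + 676.692ms (3/2)
2. 676.692ms @ 3/2 + 676.692ms (3/2)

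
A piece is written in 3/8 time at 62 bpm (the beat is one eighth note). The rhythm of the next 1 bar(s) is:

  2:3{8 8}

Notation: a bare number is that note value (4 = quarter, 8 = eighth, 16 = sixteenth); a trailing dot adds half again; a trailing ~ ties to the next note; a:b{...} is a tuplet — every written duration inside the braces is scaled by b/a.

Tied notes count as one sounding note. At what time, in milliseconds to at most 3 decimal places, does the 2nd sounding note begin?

note 2 onset = 3/2b = 1451.613ms

1. 0.0ms @ 0 + 1451.613ms (3/2)
2. 1451.613ms @ 3/2 + 1451.613ms (3/2)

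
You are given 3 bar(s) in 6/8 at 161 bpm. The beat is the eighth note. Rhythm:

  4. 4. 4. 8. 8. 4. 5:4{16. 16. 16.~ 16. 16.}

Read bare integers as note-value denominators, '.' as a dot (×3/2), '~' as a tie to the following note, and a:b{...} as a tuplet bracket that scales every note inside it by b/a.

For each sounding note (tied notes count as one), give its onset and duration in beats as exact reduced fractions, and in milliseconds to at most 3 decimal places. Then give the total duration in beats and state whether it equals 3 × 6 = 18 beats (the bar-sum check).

1) 0.0ms=0b +1118.012ms=3b
2) 1118.012ms=3b +1118.012ms=3b
3) 2236.025ms=6b +1118.012ms=3b
4) 3354.037ms=9b +559.006ms=3/2b
5) 3913.043ms=21/2b +559.006ms=3/2b
6) 4472.05ms=12b +1118.012ms=3b
7) 5590.062ms=15b +223.602ms=3/5b
8) 5813.665ms=78/5b +223.602ms=3/5b
9) 6037.267ms=81/5b +447.205ms=6/5b
10) 6484.472ms=87/5b +223.602ms=3/5b
Σ=18b of 18 (161bpm 6/8) — PASS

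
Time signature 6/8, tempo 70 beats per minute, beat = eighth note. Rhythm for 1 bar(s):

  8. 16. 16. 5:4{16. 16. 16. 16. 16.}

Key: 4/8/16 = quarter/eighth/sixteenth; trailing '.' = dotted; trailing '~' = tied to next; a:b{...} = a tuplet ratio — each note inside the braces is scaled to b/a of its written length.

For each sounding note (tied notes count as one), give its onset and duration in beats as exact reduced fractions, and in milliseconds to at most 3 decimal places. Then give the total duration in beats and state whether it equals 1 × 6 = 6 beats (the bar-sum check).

1) 0.0ms=0b +1285.714ms=3/2b
2) 1285.714ms=3/2b +642.857ms=3/4b
3) 1928.571ms=9/4b +642.857ms=3/4b
4) 2571.429ms=3b +514.286ms=3/5b
5) 3085.714ms=18/5b +514.286ms=3/5b
6) 3600.0ms=21/5b +514.286ms=3/5b
7) 4114.286ms=24/5b +514.286ms=3/5b
8) 4628.571ms=27/5b +514.286ms=3/5b
Σ=6b of 6 (70bpm 6/8) — PASS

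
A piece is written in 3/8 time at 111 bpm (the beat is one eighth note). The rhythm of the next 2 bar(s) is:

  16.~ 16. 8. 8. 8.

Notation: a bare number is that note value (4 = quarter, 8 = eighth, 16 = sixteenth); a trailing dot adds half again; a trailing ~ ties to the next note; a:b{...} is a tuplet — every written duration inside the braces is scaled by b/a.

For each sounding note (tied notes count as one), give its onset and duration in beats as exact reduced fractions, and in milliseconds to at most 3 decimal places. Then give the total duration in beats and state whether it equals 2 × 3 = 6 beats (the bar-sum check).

1) 0.0ms=0b +810.811ms=3/2b
2) 810.811ms=3/2b +810.811ms=3/2b
3) 1621.622ms=3b +810.811ms=3/2b
4) 2432.432ms=9/2b +810.811ms=3/2b
Σ=6b of 6 (111bpm 3/8) — PASS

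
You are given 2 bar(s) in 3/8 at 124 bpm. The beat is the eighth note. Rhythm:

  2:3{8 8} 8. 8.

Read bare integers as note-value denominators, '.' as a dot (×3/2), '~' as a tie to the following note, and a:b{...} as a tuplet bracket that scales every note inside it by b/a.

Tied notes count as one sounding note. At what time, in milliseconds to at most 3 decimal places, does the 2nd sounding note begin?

note 2 onset = 3/2b = 725.806ms

1. 0.0ms @ 0 + 725.806ms (3/2)
2. 725.806ms @ 3/2 + 725.806ms (3/2)
3. 1451.613ms @ 3 + 725.806ms (3/2)
4. 2177.419ms @ 9/2 + 725.806ms (3/2)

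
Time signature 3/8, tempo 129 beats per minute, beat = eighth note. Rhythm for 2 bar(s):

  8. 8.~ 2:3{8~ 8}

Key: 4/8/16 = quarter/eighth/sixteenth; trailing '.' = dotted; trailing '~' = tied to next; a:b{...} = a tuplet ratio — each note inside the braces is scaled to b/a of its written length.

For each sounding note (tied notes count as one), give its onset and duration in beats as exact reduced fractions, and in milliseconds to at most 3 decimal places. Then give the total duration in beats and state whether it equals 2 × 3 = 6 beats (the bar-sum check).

1) 0.0ms=0b +697.674ms=3/2b
2) 697.674ms=3/2b +2093.023ms=9/2b
Σ=6b of 6 (129bpm 3/8) — PASS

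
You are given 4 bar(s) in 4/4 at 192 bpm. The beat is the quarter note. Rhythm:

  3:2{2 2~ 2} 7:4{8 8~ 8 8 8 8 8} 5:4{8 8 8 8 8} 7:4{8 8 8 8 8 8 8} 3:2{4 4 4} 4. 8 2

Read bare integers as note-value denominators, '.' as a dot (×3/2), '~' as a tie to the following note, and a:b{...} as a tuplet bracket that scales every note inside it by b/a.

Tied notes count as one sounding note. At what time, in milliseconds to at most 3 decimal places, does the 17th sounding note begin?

1. 0.0ms @ 0 + 416.667ms (4/3)
2. 416.667ms @ 4/3 + 833.333ms (8/3)
3. 1250.0ms @ 4 + 89.286ms (2/7)
4. 1339.286ms @ 30/7 + 178.571ms (4/7)
5. 1517.857ms @ 34/7 + 89.286ms (2/7)
6. 1607.143ms @ 36/7 + 89.286ms (2/7)
7. 1696.429ms @ 38/7 + 89.286ms (2/7)
8. 1785.714ms @ 40/7 + 89.286ms (2/7)
9. 1875.0ms @ 6 + 125.0ms (2/5)
10. 2000.0ms @ 32/5 + 125.0ms (2/5)
11. 2125.0ms @ 34/5 + 125.0ms (2/5)
12. 2250.0ms @ 36/5 + 125.0ms (2/5)
13. 2375.0ms @ 38/5 + 125.0ms (2/5)
14. 2500.0ms @ 8 + 89.286ms (2/7)
15. 2589.286ms @ 58/7 + 89.286ms (2/7)
16. 2678.571ms @ 60/7 + 89.286ms (2/7)
17. 2767.857ms @ 62/7 + 89.286ms (2/7)
18. 2857.143ms @ 64/7 + 89.286ms (2/7)
19. 2946.429ms @ 66/7 + 89.286ms (2/7)
20. 3035.714ms @ 68/7 + 89.286ms (2/7)
21. 3125.0ms @ 10 + 208.333ms (2/3)
22. 3333.333ms @ 32/3 + 208.333ms (2/3)
23. 3541.667ms @ 34/3 + 208.333ms (2/3)
24. 3750.0ms @ 12 + 468.75ms (3/2)
25. 4218.75ms @ 27/2 + 156.25ms (1/2)
26. 4375.0ms @ 14 + 625.0ms (2)

note 17 onset = 62/7b = 2767.857ms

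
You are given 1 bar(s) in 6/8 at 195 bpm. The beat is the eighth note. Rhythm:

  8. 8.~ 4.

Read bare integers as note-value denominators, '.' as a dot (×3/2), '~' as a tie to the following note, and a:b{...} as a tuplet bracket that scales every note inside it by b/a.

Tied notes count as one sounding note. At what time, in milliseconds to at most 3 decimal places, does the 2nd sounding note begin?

1. 0.0ms @ 0 + 461.538ms (3/2)
2. 461.538ms @ 3/2 + 1384.615ms (9/2)

note 2 onset = 3/2b = 461.538ms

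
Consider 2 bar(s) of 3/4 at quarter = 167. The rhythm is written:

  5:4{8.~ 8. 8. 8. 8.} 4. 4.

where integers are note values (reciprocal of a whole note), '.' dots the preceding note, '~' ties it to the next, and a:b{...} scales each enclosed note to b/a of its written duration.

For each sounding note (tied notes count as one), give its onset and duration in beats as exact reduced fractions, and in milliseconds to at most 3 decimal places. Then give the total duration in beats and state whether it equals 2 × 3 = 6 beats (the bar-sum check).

1) 0.0ms=0b +431.138ms=6/5b
2) 431.138ms=6/5b +215.569ms=3/5b
3) 646.707ms=9/5b +215.569ms=3/5b
4) 862.275ms=12/5b +215.569ms=3/5b
5) 1077.844ms=3b +538.922ms=3/2b
6) 1616.766ms=9/2b +538.922ms=3/2b
Σ=6b of 6 (167bpm 3/4) — PASS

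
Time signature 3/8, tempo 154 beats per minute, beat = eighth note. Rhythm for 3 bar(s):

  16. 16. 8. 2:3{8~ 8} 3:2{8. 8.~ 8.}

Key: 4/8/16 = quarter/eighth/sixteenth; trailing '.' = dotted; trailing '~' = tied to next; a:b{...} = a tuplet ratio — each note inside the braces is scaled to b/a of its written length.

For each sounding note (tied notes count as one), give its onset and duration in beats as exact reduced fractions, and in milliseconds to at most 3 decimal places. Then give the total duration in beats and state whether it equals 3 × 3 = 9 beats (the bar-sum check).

1) 0.0ms=0b +292.208ms=3/4b
2) 292.208ms=3/4b +292.208ms=3/4b
3) 584.416ms=3/2b +584.416ms=3/2b
4) 1168.831ms=3b +1168.831ms=3b
5) 2337.662ms=6b +389.61ms=1b
6) 2727.273ms=7b +779.221ms=2b
Σ=9b of 9 (154bpm 3/8) — PASS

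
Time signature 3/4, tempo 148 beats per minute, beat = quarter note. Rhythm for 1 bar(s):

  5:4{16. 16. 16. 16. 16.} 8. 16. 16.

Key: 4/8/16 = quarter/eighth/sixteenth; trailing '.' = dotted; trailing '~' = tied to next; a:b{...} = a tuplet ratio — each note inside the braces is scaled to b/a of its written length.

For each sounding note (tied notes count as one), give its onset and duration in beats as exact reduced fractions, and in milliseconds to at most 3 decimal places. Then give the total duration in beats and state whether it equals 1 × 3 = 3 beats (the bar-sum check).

1) 0.0ms=0b +121.622ms=3/10b
2) 121.622ms=3/10b +121.622ms=3/10b
3) 243.243ms=3/5b +121.622ms=3/10b
4) 364.865ms=9/10b +121.622ms=3/10b
5) 486.486ms=6/5b +121.622ms=3/10b
6) 608.108ms=3/2b +304.054ms=3/4b
7) 912.162ms=9/4b +152.027ms=3/8b
8) 1064.189ms=21/8b +152.027ms=3/8b
Σ=3b of 3 (148bpm 3/4) — PASS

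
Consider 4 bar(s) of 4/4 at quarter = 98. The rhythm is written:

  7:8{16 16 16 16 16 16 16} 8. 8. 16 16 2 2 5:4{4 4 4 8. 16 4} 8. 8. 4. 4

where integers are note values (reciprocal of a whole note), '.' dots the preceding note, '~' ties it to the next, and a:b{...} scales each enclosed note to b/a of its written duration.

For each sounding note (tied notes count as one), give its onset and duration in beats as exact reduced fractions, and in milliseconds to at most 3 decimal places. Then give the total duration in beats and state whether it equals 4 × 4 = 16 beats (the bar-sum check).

1) 0.0ms=0b +174.927ms=2/7b
2) 174.927ms=2/7b +174.927ms=2/7b
3) 349.854ms=4/7b +174.927ms=2/7b
4) 524.781ms=6/7b +174.927ms=2/7b
5) 699.708ms=8/7b +174.927ms=2/7b
6) 874.636ms=10/7b +174.927ms=2/7b
7) 1049.563ms=12/7b +174.927ms=2/7b
8) 1224.49ms=2b +459.184ms=3/4b
9) 1683.673ms=11/4b +459.184ms=3/4b
10) 2142.857ms=7/2b +153.061ms=1/4b
11) 2295.918ms=15/4b +153.061ms=1/4b
12) 2448.98ms=4b +1224.49ms=2b
13) 3673.469ms=6b +1224.49ms=2b
14) 4897.959ms=8b +489.796ms=4/5b
15) 5387.755ms=44/5b +489.796ms=4/5b
16) 5877.551ms=48/5b +489.796ms=4/5b
17) 6367.347ms=52/5b +367.347ms=3/5b
18) 6734.694ms=11b +122.449ms=1/5b
19) 6857.143ms=56/5b +489.796ms=4/5b
20) 7346.939ms=12b +459.184ms=3/4b
21) 7806.122ms=51/4b +459.184ms=3/4b
22) 8265.306ms=27/2b +918.367ms=3/2b
23) 9183.673ms=15b +612.245ms=1b
Σ=16b of 16 (98bpm 4/4) — PASS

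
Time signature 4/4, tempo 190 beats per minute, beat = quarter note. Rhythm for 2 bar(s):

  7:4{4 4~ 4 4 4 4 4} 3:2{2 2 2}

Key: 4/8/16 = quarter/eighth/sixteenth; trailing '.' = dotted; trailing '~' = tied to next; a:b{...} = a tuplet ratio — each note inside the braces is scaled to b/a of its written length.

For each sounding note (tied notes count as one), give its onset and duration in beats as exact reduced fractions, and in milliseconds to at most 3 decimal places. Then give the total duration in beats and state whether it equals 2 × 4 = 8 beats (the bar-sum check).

1) 0.0ms=0b +180.451ms=4/7b
2) 180.451ms=4/7b +360.902ms=8/7b
3) 541.353ms=12/7b +180.451ms=4/7b
4) 721.805ms=16/7b +180.451ms=4/7b
5) 902.256ms=20/7b +180.451ms=4/7b
6) 1082.707ms=24/7b +180.451ms=4/7b
7) 1263.158ms=4b +421.053ms=4/3b
8) 1684.211ms=16/3b +421.053ms=4/3b
9) 2105.263ms=20/3b +421.053ms=4/3b
Σ=8b of 8 (190bpm 4/4) — PASS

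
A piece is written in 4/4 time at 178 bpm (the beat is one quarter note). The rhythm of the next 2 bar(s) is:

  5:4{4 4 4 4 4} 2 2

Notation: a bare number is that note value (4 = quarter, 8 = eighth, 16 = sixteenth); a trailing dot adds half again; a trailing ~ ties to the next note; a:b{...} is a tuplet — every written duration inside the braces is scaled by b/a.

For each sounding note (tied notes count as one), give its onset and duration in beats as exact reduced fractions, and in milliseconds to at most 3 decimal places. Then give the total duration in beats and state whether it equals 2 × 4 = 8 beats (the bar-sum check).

1) 0.0ms=0b +269.663ms=4/5b
2) 269.663ms=4/5b +269.663ms=4/5b
3) 539.326ms=8/5b +269.663ms=4/5b
4) 808.989ms=12/5b +269.663ms=4/5b
5) 1078.652ms=16/5b +269.663ms=4/5b
6) 1348.315ms=4b +674.157ms=2b
7) 2022.472ms=6b +674.157ms=2b
Σ=8b of 8 (178bpm 4/4) — PASS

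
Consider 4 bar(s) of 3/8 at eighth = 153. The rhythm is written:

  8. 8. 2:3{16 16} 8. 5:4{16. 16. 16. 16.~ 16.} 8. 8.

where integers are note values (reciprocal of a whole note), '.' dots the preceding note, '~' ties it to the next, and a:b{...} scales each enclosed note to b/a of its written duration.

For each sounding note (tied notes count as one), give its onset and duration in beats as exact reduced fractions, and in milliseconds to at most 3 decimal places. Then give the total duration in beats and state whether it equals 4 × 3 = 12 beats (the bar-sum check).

1) 0.0ms=0b +588.235ms=3/2b
2) 588.235ms=3/2b +588.235ms=3/2b
3) 1176.471ms=3b +294.118ms=3/4b
4) 1470.588ms=15/4b +294.118ms=3/4b
5) 1764.706ms=9/2b +588.235ms=3/2b
6) 2352.941ms=6b +235.294ms=3/5b
7) 2588.235ms=33/5b +235.294ms=3/5b
8) 2823.529ms=36/5b +235.294ms=3/5b
9) 3058.824ms=39/5b +470.588ms=6/5b
10) 3529.412ms=9b +588.235ms=3/2b
11) 4117.647ms=21/2b +588.235ms=3/2b
Σ=12b of 12 (153bpm 3/8) — PASS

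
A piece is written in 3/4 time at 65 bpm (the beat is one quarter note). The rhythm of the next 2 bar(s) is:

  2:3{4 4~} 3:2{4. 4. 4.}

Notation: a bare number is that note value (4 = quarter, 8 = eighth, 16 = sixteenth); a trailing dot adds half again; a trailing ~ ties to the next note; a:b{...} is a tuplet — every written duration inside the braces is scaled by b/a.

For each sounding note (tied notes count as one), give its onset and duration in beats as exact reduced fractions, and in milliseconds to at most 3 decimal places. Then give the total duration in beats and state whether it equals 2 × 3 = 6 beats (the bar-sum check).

1) 0.0ms=0b +1384.615ms=3/2b
2) 1384.615ms=3/2b +2307.692ms=5/2b
3) 3692.308ms=4b +923.077ms=1b
4) 4615.385ms=5b +923.077ms=1b
Σ=6b of 6 (65bpm 3/4) — PASS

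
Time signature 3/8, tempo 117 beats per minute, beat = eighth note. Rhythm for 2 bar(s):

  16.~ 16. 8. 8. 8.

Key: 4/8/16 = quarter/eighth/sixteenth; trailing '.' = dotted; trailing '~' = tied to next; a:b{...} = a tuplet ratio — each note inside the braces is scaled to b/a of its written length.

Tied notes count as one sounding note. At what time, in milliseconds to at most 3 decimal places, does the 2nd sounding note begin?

note 2 onset = 3/2b = 769.231ms

1. 0.0ms @ 0 + 769.231ms (3/2)
2. 769.231ms @ 3/2 + 769.231ms (3/2)
3. 1538.462ms @ 3 + 769.231ms (3/2)
4. 2307.692ms @ 9/2 + 769.231ms (3/2)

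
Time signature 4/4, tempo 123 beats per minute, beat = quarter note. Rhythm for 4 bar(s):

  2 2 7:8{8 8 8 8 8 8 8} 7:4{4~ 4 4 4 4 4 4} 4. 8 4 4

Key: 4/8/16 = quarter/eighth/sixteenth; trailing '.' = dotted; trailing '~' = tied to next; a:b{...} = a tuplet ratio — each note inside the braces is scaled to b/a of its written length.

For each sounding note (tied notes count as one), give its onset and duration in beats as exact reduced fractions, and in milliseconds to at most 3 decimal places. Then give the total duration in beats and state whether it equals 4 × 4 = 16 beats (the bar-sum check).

1) 0.0ms=0b +975.61ms=2b
2) 975.61ms=2b +975.61ms=2b
3) 1951.22ms=4b +278.746ms=4/7b
4) 2229.965ms=32/7b +278.746ms=4/7b
5) 2508.711ms=36/7b +278.746ms=4/7b
6) 2787.456ms=40/7b +278.746ms=4/7b
7) 3066.202ms=44/7b +278.746ms=4/7b
8) 3344.948ms=48/7b +278.746ms=4/7b
9) 3623.693ms=52/7b +278.746ms=4/7b
10) 3902.439ms=8b +557.491ms=8/7b
11) 4459.93ms=64/7b +278.746ms=4/7b
12) 4738.676ms=68/7b +278.746ms=4/7b
13) 5017.422ms=72/7b +278.746ms=4/7b
14) 5296.167ms=76/7b +278.746ms=4/7b
15) 5574.913ms=80/7b +278.746ms=4/7b
16) 5853.659ms=12b +731.707ms=3/2b
17) 6585.366ms=27/2b +243.902ms=1/2b
18) 6829.268ms=14b +487.805ms=1b
19) 7317.073ms=15b +487.805ms=1b
Σ=16b of 16 (123bpm 4/4) — PASS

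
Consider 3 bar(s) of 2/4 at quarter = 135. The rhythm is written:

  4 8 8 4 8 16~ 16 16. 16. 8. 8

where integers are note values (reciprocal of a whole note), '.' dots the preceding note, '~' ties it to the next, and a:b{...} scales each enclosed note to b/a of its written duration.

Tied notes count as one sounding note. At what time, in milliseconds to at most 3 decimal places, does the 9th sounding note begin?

note 9 onset = 19/4b = 2111.111ms

1. 0.0ms @ 0 + 444.444ms (1)
2. 444.444ms @ 1 + 222.222ms (1/2)
3. 666.667ms @ 3/2 + 222.222ms (1/2)
4. 888.889ms @ 2 + 444.444ms (1)
5. 1333.333ms @ 3 + 222.222ms (1/2)
6. 1555.556ms @ 7/2 + 222.222ms (1/2)
7. 1777.778ms @ 4 + 166.667ms (3/8)
8. 1944.444ms @ 35/8 + 166.667ms (3/8)
9. 2111.111ms @ 19/4 + 333.333ms (3/4)
10. 2444.444ms @ 11/2 + 222.222ms (1/2)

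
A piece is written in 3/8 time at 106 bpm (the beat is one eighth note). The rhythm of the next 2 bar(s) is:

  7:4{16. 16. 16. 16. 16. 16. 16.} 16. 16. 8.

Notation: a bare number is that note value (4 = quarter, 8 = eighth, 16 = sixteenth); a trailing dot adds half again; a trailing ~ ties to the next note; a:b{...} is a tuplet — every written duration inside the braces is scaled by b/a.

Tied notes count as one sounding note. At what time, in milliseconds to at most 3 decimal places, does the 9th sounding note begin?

1. 0.0ms @ 0 + 242.588ms (3/7)
2. 242.588ms @ 3/7 + 242.588ms (3/7)
3. 485.175ms @ 6/7 + 242.588ms (3/7)
4. 727.763ms @ 9/7 + 242.588ms (3/7)
5. 970.35ms @ 12/7 + 242.588ms (3/7)
6. 1212.938ms @ 15/7 + 242.588ms (3/7)
7. 1455.526ms @ 18/7 + 242.588ms (3/7)
8. 1698.113ms @ 3 + 424.528ms (3/4)
9. 2122.642ms @ 15/4 + 424.528ms (3/4)
10. 2547.17ms @ 9/2 + 849.057ms (3/2)

note 9 onset = 15/4b = 2122.642ms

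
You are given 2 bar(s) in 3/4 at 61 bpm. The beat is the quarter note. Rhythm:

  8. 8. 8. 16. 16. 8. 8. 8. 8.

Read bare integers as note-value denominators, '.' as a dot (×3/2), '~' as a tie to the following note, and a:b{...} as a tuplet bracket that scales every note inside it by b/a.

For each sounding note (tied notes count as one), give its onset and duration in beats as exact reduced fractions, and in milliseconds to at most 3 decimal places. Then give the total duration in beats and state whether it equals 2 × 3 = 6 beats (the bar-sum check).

1) 0.0ms=0b +737.705ms=3/4b
2) 737.705ms=3/4b +737.705ms=3/4b
3) 1475.41ms=3/2b +737.705ms=3/4b
4) 2213.115ms=9/4b +368.852ms=3/8b
5) 2581.967ms=21/8b +368.852ms=3/8b
6) 2950.82ms=3b +737.705ms=3/4b
7) 3688.525ms=15/4b +737.705ms=3/4b
8) 4426.23ms=9/2b +737.705ms=3/4b
9) 5163.934ms=21/4b +737.705ms=3/4b
Σ=6b of 6 (61bpm 3/4) — PASS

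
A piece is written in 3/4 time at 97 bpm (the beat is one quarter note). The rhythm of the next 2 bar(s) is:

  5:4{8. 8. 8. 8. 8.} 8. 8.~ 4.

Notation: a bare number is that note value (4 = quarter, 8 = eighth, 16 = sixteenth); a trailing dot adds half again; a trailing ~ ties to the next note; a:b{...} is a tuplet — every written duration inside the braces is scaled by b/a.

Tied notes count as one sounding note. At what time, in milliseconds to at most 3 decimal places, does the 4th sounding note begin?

note 4 onset = 9/5b = 1113.402ms

1. 0.0ms @ 0 + 371.134ms (3/5)
2. 371.134ms @ 3/5 + 371.134ms (3/5)
3. 742.268ms @ 6/5 + 371.134ms (3/5)
4. 1113.402ms @ 9/5 + 371.134ms (3/5)
5. 1484.536ms @ 12/5 + 371.134ms (3/5)
6. 1855.67ms @ 3 + 463.918ms (3/4)
7. 2319.588ms @ 15/4 + 1391.753ms (9/4)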